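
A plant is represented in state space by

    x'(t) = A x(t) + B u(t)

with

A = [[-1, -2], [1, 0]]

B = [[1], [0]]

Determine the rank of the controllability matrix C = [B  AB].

2

AB = [[-1], [1]]
Controllability matrix C = [B  AB] = [[1, -1], [0, 1]]
det(C) = 1·1 - (-1)·0 = 1 - 0 = 1 ≠ 0, so rank(C) = 2.
rank(C) = 2 = n, so the pair (A, B) is completely controllable.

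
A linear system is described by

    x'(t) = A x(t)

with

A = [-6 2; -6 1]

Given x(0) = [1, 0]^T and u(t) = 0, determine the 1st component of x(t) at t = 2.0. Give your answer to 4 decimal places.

det(sI - A) = s^2 - (tr A)s + det A, with tr A = (-6) + 1 = -5 and det A = (-6)·1 - 2·(-6) = -6 - (-12) = 6.
So p(s) = det(sI - A) = s^2 + 5s + 6.
Factor s^2 + 5s + 6: two numbers with sum -5 and product 6 are -2 and -3, so s^2 + 5s + 6 = (s + 2)(s + 3).
Hence p(s) = (s + 2) (s + 3), with roots -3, -2.
The eigenvalues -3, -2 are distinct and real, so A is diagonalisable and x(t) = e^{At} x(0) = V diag(e^{λ_i t}) V^{-1} x(0), where the columns of V are the eigenvectors.
λ = -3: A - (-3)I = [[-3, 2], [-6, 4]]. Row 1 gives (-3)·v1 + 2·v2 = 0, so take v_1 = [2, 3]^T.
λ = -2: A - (-2)I = [[-4, 2], [-6, 3]]. Row 1 gives (-4)·v1 + 2·v2 = 0, so take v_2 = [-1, -2]^T.
V = [v_1 v_2] = [[2, -1], [3, -2]] has det V = -1, so V^{-1} = adj(V)/det V = [[2, -1], [3, -2]].
Modal coordinates z(0) = V^{-1} x(0): 2·1 + (-1)·0 = 2; 3·1 + (-2)·0 = 3; so z(0) = [2, 3]^T.
x_1(t) = Σ_i (v_i)_1 · z_i(0) · e^{λ_i t} (row 1 of V times the modal terms).
x_1(2.0) = 2·2·e^{-3·2.0} + (-1)·3·e^{-2·2.0} = 4·0.002479 + (-3)·0.018316 = -0.0450.

-0.0450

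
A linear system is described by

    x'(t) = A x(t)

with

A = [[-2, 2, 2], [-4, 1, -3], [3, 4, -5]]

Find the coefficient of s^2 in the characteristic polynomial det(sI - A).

6

Expand det(sI - A) for the 3×3 matrix.
p(s) = s^3 + 6s^2 + 17s + 110.
(Check: constant term = det(-A) = (-1)^3 det A = 110; coefficient of s^2 = -tr A = 6.)
The coefficient of s^2 is 6.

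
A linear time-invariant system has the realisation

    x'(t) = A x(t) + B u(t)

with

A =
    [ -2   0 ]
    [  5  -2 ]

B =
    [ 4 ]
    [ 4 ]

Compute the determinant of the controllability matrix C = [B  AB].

80

AB = [[-8], [12]]
Controllability matrix C = [B  AB] = [[4, -8], [4, 12]]
det(C) = 4·12 - (-8)·4 = 48 - (-32) = 80
Since det(C) ≠ 0, rank(C) = 2 and the system is completely controllable.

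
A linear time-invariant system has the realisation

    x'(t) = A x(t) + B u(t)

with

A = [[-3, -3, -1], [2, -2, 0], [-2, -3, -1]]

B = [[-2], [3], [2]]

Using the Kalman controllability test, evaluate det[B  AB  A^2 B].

AB = [[-5], [-10], [-7]]
A^2B = [[52], [10], [47]]
Controllability matrix C = [B  AB  A^2B] = [[-2, -5, 52], [3, -10, 10], [2, -7, 47]]
Expanding along the first row, det(C) = (-2)·((-10)·47 - 10·(-7)) - (-5)·(3·47 - 10·2) + 52·(3·(-7) - (-10)·2) = (-2)·(-400) - (-5)·121 + 52·(-1) = 1353
Since det(C) ≠ 0, rank(C) = 3 and the system is completely controllable.

1353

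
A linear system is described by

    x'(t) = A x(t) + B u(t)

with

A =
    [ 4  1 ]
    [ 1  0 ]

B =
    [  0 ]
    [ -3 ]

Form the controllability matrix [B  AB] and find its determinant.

-9

AB = [[-3], [0]]
Controllability matrix C = [B  AB] = [[0, -3], [-3, 0]]
det(C) = 0·0 - (-3)·(-3) = 0 - 9 = -9
Since det(C) ≠ 0, rank(C) = 2 and the system is completely controllable.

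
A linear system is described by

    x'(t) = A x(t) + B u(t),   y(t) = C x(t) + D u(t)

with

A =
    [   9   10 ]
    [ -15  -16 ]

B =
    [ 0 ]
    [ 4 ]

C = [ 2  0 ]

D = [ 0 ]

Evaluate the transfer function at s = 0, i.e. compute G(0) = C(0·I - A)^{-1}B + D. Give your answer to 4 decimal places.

G(0) = C(-A)^{-1}B + D = -C A^{-1} B + D.
det A = 6, so A^{-1} = (1/6)·adj(A) = [[-8/3, -5/3], [5/2, 3/2]]
A^{-1} B = [-20/3, 6]^T
C A^{-1} B = -40/3
G(0) = D - C A^{-1} B = 0 - (-40/3) = 40/3 ≈ 13.3333

13.3333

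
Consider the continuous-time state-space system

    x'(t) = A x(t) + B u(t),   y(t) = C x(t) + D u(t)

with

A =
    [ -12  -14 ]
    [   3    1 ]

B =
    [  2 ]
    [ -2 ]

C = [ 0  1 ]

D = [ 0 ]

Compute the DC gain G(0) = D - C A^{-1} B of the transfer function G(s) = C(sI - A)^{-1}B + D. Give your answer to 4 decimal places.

G(0) = C(-A)^{-1}B + D = -C A^{-1} B + D.
det A = 30, so A^{-1} = (1/30)·adj(A) = [[1/30, 7/15], [-1/10, -2/5]]
A^{-1} B = [-13/15, 3/5]^T
C A^{-1} B = 3/5
G(0) = D - C A^{-1} B = 0 - (3/5) = -3/5 ≈ -0.6000

-0.6000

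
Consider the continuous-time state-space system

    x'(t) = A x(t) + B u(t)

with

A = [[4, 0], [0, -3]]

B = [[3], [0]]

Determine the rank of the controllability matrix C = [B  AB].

1

AB = [[12], [0]]
Controllability matrix C = [B  AB] = [[3, 12], [0, 0]]
Every column of C is a scalar multiple of column 1 = [3, 0] (multipliers 1, 4), so the columns span a one-dimensional space.
C ≠ 0, hence rank(C) = 1.
rank(C) = 1 < n = 2, so the pair (A, B) is not completely controllable.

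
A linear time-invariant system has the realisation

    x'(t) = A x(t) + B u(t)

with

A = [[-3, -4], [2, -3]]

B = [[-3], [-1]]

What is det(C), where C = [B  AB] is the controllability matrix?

AB = [[13], [-3]]
Controllability matrix C = [B  AB] = [[-3, 13], [-1, -3]]
det(C) = (-3)·(-3) - 13·(-1) = 9 - (-13) = 22
Since det(C) ≠ 0, rank(C) = 2 and the system is completely controllable.

22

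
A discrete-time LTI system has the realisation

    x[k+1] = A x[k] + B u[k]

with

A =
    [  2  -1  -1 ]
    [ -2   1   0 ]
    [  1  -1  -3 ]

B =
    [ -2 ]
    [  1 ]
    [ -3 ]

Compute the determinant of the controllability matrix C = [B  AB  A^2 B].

47

AB = [[-2], [5], [6]]
A^2B = [[-15], [9], [-25]]
Controllability matrix C = [B  AB  A^2B] = [[-2, -2, -15], [1, 5, 9], [-3, 6, -25]]
Expanding along the first row, det(C) = (-2)·(5·(-25) - 9·6) - (-2)·(1·(-25) - 9·(-3)) + (-15)·(1·6 - 5·(-3)) = (-2)·(-179) - (-2)·2 + (-15)·21 = 47
Since det(C) ≠ 0, rank(C) = 3 and the system is completely controllable.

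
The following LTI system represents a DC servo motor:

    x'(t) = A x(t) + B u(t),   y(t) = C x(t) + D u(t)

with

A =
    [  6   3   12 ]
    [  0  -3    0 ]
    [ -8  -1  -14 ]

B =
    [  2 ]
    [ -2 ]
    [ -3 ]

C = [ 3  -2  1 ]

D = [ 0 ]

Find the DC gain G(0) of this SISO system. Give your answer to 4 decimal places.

G(0) = C(-A)^{-1}B + D = -C A^{-1} B + D.
det A = -36, so A^{-1} = (1/-36)·adj(A) = [[-7/6, -5/6, -1], [0, -1/3, 0], [2/3, 1/2, 1/2]]
A^{-1} B = [7/3, 2/3, -7/6]^T
C A^{-1} B = 9/2
G(0) = D - C A^{-1} B = 0 - (9/2) = -9/2 ≈ -4.5000

-4.5000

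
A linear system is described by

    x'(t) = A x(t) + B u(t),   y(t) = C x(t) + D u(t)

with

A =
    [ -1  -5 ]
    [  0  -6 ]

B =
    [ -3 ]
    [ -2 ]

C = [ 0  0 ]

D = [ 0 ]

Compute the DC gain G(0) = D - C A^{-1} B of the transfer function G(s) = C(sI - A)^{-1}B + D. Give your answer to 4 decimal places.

G(0) = C(-A)^{-1}B + D = -C A^{-1} B + D.
det A = 6, so A^{-1} = (1/6)·adj(A) = [[-1, 5/6], [0, -1/6]]
A^{-1} B = [4/3, 1/3]^T
C A^{-1} B = 0
G(0) = D - C A^{-1} B = 0 - (0) = 0

0.0000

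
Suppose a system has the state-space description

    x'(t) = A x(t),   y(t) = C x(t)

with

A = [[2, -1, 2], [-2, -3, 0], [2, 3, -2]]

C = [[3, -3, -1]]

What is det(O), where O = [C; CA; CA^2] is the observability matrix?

-644

CA = [[10, 3, 8]]
CA^2 = [[30, 5, 4]]
Observability matrix O = [C; CA; CA^2] = [[3, -3, -1], [10, 3, 8], [30, 5, 4]]
Expanding along the first row, det(O) = 3·(3·4 - 8·5) - (-3)·(10·4 - 8·30) + (-1)·(10·5 - 3·30) = 3·(-28) - (-3)·(-200) + (-1)·(-40) = -644
Since det(O) ≠ 0, rank(O) = 3 and the system is completely observable.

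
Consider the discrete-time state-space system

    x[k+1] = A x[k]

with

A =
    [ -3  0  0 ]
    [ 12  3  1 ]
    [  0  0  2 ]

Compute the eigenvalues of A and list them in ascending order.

det(zI - A) = z^3 - (tr A)z^2 + (M11 + M22 + M33)z - det A, where Mii is the 2×2 principal minor of A obtained by deleting row i and column i.
tr A = (-3) + 3 + 2 = 2; M11 = 3·2 - 1·0 = 6 - 0 = 6; M22 = (-3)·2 - 0·0 = -6 - 0 = -6; M33 = (-3)·3 - 0·12 = -9 - 0 = -9; sum of minors = -9.
det A = (-3)·(3·2 - 1·0) - 0·(12·2 - 1·0) + 0·(12·0 - 3·0) = (-3)·6 - 0·24 + 0·0 = -18.
So p(z) = det(zI - A) = z^3 - 2z^2 - 9z + 18.
Rational-root test: any integer root divides 18. Testing small divisors, z = 2 works: p(2) = 8 + (-8) + (-18) + 18 = 0, so (z - 2) is a factor.
Dividing, p(z) = (z - 2)(z^2 - 9).
Factor z^2 - 9: two numbers with sum 0 and product -9 are 3 and -3, so z^2 - 9 = (z - 3)(z + 3).
Hence p(z) = (z - 3) (z - 2) (z + 3), with roots -3, 2, 3.

-3, 2, 3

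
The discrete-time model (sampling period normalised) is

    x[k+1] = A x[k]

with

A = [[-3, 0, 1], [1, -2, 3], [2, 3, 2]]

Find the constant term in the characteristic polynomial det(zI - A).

-46

Expand det(zI - A) for the 3×3 matrix.
p(z) = z^3 + 3z^2 - 15z - 46.
(Check: constant term = det(-A) = (-1)^3 det A = -46; coefficient of z^2 = -tr A = 3.)
The constant term is -46.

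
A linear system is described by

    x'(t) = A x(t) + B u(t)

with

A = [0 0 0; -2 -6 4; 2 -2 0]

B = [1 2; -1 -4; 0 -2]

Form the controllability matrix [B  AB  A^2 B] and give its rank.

AB = [[0, 0], [4, 12], [4, 12]]
A^2B = [[0, 0], [-8, -24], [-8, -24]]
Controllability matrix C = [B  AB  A^2B] = [[1, 2, 0, 0, 0, 0], [-1, -4, 4, 12, -8, -24], [0, -2, 4, 12, -8, -24]]
The rows r1, r2, r3 of C are linearly dependent: -r1 - r2 + r3 = 0 (check each entry), so rank(C) ≤ 2.
The 2×2 minor from rows 1, 2, columns 1, 2 is 1·(-4) - 2·(-1) = -4 - (-2) = -2 ≠ 0, so rank(C) = 2.
rank(C) = 2 < n = 3, so the pair (A, B) is not completely controllable.

2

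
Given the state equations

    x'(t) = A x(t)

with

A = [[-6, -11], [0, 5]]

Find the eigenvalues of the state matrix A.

-6, 5

det(sI - A) = s^2 - (tr A)s + det A, with tr A = (-6) + 5 = -1 and det A = (-6)·5 - (-11)·0 = -30 - 0 = -30.
So p(s) = det(sI - A) = s^2 + s - 30.
Factor s^2 + s - 30: two numbers with sum -1 and product -30 are 5 and -6, so s^2 + s - 30 = (s - 5)(s + 6).
Hence p(s) = (s - 5) (s + 6), with roots -6, 5.
At least one eigenvalue has non-negative real part, so the system is not asymptotically stable.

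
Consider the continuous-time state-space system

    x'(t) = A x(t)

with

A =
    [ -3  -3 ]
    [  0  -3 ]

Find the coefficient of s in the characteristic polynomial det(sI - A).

6

For a 2×2 matrix, det(sI - A) = s^2 - (tr A)s + det A.
tr A = -6, det A = 9.
So p(s) = s^2 + 6s + 9.
The coefficient of s is 6.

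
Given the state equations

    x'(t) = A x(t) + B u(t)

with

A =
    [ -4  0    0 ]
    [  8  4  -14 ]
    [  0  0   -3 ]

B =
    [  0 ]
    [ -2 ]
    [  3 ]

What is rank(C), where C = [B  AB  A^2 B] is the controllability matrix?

2

AB = [[0], [-50], [-9]]
A^2B = [[0], [-74], [27]]
Controllability matrix C = [B  AB  A^2B] = [[0, 0, 0], [-2, -50, -74], [3, -9, 27]]
Row 1 of C is identically zero, so rank(C) ≤ 2.
The 2×2 minor from rows 2, 3, columns 1, 2 is (-2)·(-9) - (-50)·3 = 18 - (-150) = 168 ≠ 0, so rank(C) = 2.
rank(C) = 2 < n = 3, so the pair (A, B) is not completely controllable.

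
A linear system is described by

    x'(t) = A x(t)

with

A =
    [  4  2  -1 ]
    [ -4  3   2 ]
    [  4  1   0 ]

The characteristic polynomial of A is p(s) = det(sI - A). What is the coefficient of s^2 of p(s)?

-7

Expand det(sI - A) for the 3×3 matrix.
p(s) = s^3 - 7s^2 + 22s - 24.
(Check: constant term = det(-A) = (-1)^3 det A = -24; coefficient of s^2 = -tr A = -7.)
The coefficient of s^2 is -7.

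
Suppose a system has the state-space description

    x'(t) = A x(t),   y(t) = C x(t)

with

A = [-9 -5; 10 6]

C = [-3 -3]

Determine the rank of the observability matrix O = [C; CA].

CA = [[-3, -3]]
Observability matrix O = [C; CA] = [[-3, -3], [-3, -3]]
Every row of O is a scalar multiple of row 1 = [-3, -3] (multipliers 1, 1), so the rows span a one-dimensional space.
O ≠ 0, hence rank(O) = 1.
rank(O) = 1 < n = 2, so the pair (A, C) is not completely observable.

1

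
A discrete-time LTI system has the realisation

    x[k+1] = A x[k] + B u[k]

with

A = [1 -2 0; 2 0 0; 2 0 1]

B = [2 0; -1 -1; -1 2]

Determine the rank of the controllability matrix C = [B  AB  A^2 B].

AB = [[4, 2], [4, 0], [3, 2]]
A^2B = [[-4, 2], [8, 4], [11, 6]]
Controllability matrix C = [B  AB  A^2B] = [[2, 0, 4, 2, -4, 2], [-1, -1, 4, 0, 8, 4], [-1, 2, 3, 2, 11, 6]]
Take the 3×3 submatrix of C formed by columns 1, 2, 3: [[2, 0, 4], [-1, -1, 4], [-1, 2, 3]]. Its determinant is 2·((-1)·3 - 4·2) - 0·((-1)·3 - 4·(-1)) + 4·((-1)·2 - (-1)·(-1)) = 2·(-11) - 0·1 + 4·(-3) = -34 ≠ 0.
So rank(C) ≥ 3; since C has 3 rows, rank(C) = 3.
rank(C) = 3 = n, so the pair (A, B) is completely controllable.

3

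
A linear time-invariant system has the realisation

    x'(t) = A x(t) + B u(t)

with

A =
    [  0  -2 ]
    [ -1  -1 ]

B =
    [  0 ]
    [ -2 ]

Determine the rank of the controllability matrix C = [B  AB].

AB = [[4], [2]]
Controllability matrix C = [B  AB] = [[0, 4], [-2, 2]]
det(C) = 0·2 - 4·(-2) = 0 - (-8) = 8 ≠ 0, so rank(C) = 2.
rank(C) = 2 = n, so the pair (A, B) is completely controllable.

2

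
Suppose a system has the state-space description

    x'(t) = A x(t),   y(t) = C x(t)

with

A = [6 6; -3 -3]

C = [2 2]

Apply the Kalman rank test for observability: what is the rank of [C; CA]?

1

CA = [[6, 6]]
Observability matrix O = [C; CA] = [[2, 2], [6, 6]]
Every row of O is a scalar multiple of row 1 = [2, 2] (multipliers 1, 3), so the rows span a one-dimensional space.
O ≠ 0, hence rank(O) = 1.
rank(O) = 1 < n = 2, so the pair (A, C) is not completely observable.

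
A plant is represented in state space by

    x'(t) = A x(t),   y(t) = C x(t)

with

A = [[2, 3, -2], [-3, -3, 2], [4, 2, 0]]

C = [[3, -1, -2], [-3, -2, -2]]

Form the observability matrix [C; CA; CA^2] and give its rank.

3

CA = [[1, 8, -8], [-8, -7, 2]]
CA^2 = [[-54, -37, 14], [13, 1, 2]]
Observability matrix O = [C; CA; CA^2] = [[3, -1, -2], [-3, -2, -2], [1, 8, -8], [-8, -7, 2], [-54, -37, 14], [13, 1, 2]]
Take the 3×3 submatrix of O formed by rows 1, 2, 3: [[3, -1, -2], [-3, -2, -2], [1, 8, -8]]. Its determinant is 3·((-2)·(-8) - (-2)·8) - (-1)·((-3)·(-8) - (-2)·1) + (-2)·((-3)·8 - (-2)·1) = 3·32 - (-1)·26 + (-2)·(-22) = 166 ≠ 0.
So rank(O) ≥ 3; since O has 3 columns, rank(O) = 3.
rank(O) = 3 = n, so the pair (A, C) is completely observable.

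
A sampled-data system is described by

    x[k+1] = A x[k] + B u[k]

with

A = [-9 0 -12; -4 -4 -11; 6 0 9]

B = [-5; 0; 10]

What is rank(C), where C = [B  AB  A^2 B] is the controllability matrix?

AB = [[-75], [-90], [60]]
A^2B = [[-45], [0], [90]]
Controllability matrix C = [B  AB  A^2B] = [[-5, -75, -45], [0, -90, 0], [10, 60, 90]]
The rows r1, r2, r3 of C are linearly dependent: 2·r1 - r2 + r3 = 0 (check each entry), so rank(C) ≤ 2.
The 2×2 minor from rows 1, 2, columns 1, 2 is (-5)·(-90) - (-75)·0 = 450 - 0 = 450 ≠ 0, so rank(C) = 2.
rank(C) = 2 < n = 3, so the pair (A, B) is not completely controllable.

2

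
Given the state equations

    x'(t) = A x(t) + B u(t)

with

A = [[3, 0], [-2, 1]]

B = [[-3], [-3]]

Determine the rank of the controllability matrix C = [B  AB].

AB = [[-9], [3]]
Controllability matrix C = [B  AB] = [[-3, -9], [-3, 3]]
det(C) = (-3)·3 - (-9)·(-3) = -9 - 27 = -36 ≠ 0, so rank(C) = 2.
rank(C) = 2 = n, so the pair (A, B) is completely controllable.

2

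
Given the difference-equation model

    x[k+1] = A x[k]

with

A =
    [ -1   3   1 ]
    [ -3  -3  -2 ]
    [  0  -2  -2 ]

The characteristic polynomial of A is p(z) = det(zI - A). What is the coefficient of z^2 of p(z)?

6

Expand det(zI - A) for the 3×3 matrix.
p(z) = z^3 + 6z^2 + 16z + 14.
(Check: constant term = det(-A) = (-1)^3 det A = 14; coefficient of z^2 = -tr A = 6.)
The coefficient of z^2 is 6.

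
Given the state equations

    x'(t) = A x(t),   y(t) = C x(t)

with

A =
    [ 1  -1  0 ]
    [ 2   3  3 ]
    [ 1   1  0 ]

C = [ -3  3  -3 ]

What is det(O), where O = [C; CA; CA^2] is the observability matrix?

CA = [[0, 9, 9]]
CA^2 = [[27, 36, 27]]
Observability matrix O = [C; CA; CA^2] = [[-3, 3, -3], [0, 9, 9], [27, 36, 27]]
Expanding along the first row, det(O) = (-3)·(9·27 - 9·36) - 3·(0·27 - 9·27) + (-3)·(0·36 - 9·27) = (-3)·(-81) - 3·(-243) + (-3)·(-243) = 1701
Since det(O) ≠ 0, rank(O) = 3 and the system is completely observable.

1701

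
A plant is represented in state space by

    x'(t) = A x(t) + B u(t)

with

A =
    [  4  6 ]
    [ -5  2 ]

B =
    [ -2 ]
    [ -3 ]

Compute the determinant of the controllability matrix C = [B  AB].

-86

AB = [[-26], [4]]
Controllability matrix C = [B  AB] = [[-2, -26], [-3, 4]]
det(C) = (-2)·4 - (-26)·(-3) = -8 - 78 = -86
Since det(C) ≠ 0, rank(C) = 2 and the system is completely controllable.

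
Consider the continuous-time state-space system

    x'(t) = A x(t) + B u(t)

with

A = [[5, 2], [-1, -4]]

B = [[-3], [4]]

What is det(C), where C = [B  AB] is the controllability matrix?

67

AB = [[-7], [-13]]
Controllability matrix C = [B  AB] = [[-3, -7], [4, -13]]
det(C) = (-3)·(-13) - (-7)·4 = 39 - (-28) = 67
Since det(C) ≠ 0, rank(C) = 2 and the system is completely controllable.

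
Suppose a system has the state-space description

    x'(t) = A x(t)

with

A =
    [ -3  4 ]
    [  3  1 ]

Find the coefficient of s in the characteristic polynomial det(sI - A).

2

For a 2×2 matrix, det(sI - A) = s^2 - (tr A)s + det A.
tr A = -2, det A = -15.
So p(s) = s^2 + 2s - 15.
The coefficient of s is 2.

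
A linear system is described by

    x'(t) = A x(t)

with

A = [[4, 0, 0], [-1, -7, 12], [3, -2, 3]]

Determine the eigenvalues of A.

det(sI - A) = s^3 - (tr A)s^2 + (M11 + M22 + M33)s - det A, where Mii is the 2×2 principal minor of A obtained by deleting row i and column i.
tr A = 4 + (-7) + 3 = 0; M11 = (-7)·3 - 12·(-2) = -21 - (-24) = 3; M22 = 4·3 - 0·3 = 12 - 0 = 12; M33 = 4·(-7) - 0·(-1) = -28 - 0 = -28; sum of minors = -13.
det A = 4·((-7)·3 - 12·(-2)) - 0·((-1)·3 - 12·3) + 0·((-1)·(-2) - (-7)·3) = 4·3 - 0·(-39) + 0·23 = 12.
So p(s) = det(sI - A) = s^3 - 13s - 12.
Rational-root test: any integer root divides -12. Testing small divisors, s = -1 works: p(-1) = -1 + 0 + 13 + (-12) = 0, so (s + 1) is a factor.
Dividing, p(s) = (s + 1)(s^2 - s - 12).
Factor s^2 - s - 12: two numbers with sum 1 and product -12 are 4 and -3, so s^2 - s - 12 = (s - 4)(s + 3).
Hence p(s) = (s - 4) (s + 1) (s + 3), with roots -3, -1, 4.
At least one eigenvalue has non-negative real part, so the system is not asymptotically stable.

-3, -1, 4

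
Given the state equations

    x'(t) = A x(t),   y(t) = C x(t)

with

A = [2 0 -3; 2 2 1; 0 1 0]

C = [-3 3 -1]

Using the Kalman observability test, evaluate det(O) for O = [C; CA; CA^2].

1127

CA = [[0, 5, 12]]
CA^2 = [[10, 22, 5]]
Observability matrix O = [C; CA; CA^2] = [[-3, 3, -1], [0, 5, 12], [10, 22, 5]]
Expanding along the first row, det(O) = (-3)·(5·5 - 12·22) - 3·(0·5 - 12·10) + (-1)·(0·22 - 5·10) = (-3)·(-239) - 3·(-120) + (-1)·(-50) = 1127
Since det(O) ≠ 0, rank(O) = 3 and the system is completely observable.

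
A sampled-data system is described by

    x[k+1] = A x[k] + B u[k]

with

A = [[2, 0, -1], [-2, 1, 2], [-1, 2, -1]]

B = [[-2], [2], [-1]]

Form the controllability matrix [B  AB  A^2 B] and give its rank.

AB = [[-3], [4], [7]]
A^2B = [[-13], [24], [4]]
Controllability matrix C = [B  AB  A^2B] = [[-2, -3, -13], [2, 4, 24], [-1, 7, 4]]
det(C) = (-2)·(4·4 - 24·7) - (-3)·(2·4 - 24·(-1)) + (-13)·(2·7 - 4·(-1)) = (-2)·(-152) - (-3)·32 + (-13)·18 = 166 ≠ 0, so rank(C) = 3.
rank(C) = 3 = n, so the pair (A, B) is completely controllable.

3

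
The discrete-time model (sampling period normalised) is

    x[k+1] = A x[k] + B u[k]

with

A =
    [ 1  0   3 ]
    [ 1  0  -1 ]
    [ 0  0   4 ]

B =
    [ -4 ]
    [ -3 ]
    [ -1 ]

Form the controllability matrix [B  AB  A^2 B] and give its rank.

AB = [[-7], [-3], [-4]]
A^2B = [[-19], [-3], [-16]]
Controllability matrix C = [B  AB  A^2B] = [[-4, -7, -19], [-3, -3, -3], [-1, -4, -16]]
The rows r1, r2, r3 of C are linearly dependent: -r1 + r2 + r3 = 0 (check each entry), so rank(C) ≤ 2.
The 2×2 minor from rows 1, 2, columns 1, 2 is (-4)·(-3) - (-7)·(-3) = 12 - 21 = -9 ≠ 0, so rank(C) = 2.
rank(C) = 2 < n = 3, so the pair (A, B) is not completely controllable.

2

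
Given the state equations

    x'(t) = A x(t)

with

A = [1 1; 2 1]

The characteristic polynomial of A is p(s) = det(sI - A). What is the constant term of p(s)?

-1

For a 2×2 matrix, det(sI - A) = s^2 - (tr A)s + det A.
tr A = 2, det A = -1.
So p(s) = s^2 - 2s - 1.
The constant term is -1.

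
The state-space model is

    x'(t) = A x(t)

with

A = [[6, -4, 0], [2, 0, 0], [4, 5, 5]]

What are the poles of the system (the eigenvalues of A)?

det(sI - A) = s^3 - (tr A)s^2 + (M11 + M22 + M33)s - det A, where Mii is the 2×2 principal minor of A obtained by deleting row i and column i.
tr A = 6 + 0 + 5 = 11; M11 = 0·5 - 0·5 = 0 - 0 = 0; M22 = 6·5 - 0·4 = 30 - 0 = 30; M33 = 6·0 - (-4)·2 = 0 - (-8) = 8; sum of minors = 38.
det A = 6·(0·5 - 0·5) - (-4)·(2·5 - 0·4) + 0·(2·5 - 0·4) = 6·0 - (-4)·10 + 0·10 = 40.
So p(s) = det(sI - A) = s^3 - 11s^2 + 38s - 40.
Rational-root test: any integer root divides -40. Testing small divisors, s = 2 works: p(2) = 8 + (-44) + 76 + (-40) = 0, so (s - 2) is a factor.
Dividing, p(s) = (s - 2)(s^2 - 9s + 20).
Factor s^2 - 9s + 20: two numbers with sum 9 and product 20 are 5 and 4, so s^2 - 9s + 20 = (s - 5)(s - 4).
Hence p(s) = (s - 5) (s - 4) (s - 2), with roots 2, 4, 5.
At least one eigenvalue has non-negative real part, so the system is not asymptotically stable.

2, 4, 5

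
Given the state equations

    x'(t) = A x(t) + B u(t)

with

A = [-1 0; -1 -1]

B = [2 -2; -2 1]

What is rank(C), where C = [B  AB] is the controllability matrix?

AB = [[-2, 2], [0, 1]]
Controllability matrix C = [B  AB] = [[2, -2, -2, 2], [-2, 1, 0, 1]]
Take the 2×2 submatrix of C formed by columns 1, 2: [[2, -2], [-2, 1]]. Its determinant is 2·1 - (-2)·(-2) = 2 - 4 = -2 ≠ 0.
So rank(C) ≥ 2; since C has 2 rows, rank(C) = 2.
rank(C) = 2 = n, so the pair (A, B) is completely controllable.

2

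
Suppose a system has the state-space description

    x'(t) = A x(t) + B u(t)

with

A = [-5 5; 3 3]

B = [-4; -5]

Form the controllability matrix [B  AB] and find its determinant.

83

AB = [[-5], [-27]]
Controllability matrix C = [B  AB] = [[-4, -5], [-5, -27]]
det(C) = (-4)·(-27) - (-5)·(-5) = 108 - 25 = 83
Since det(C) ≠ 0, rank(C) = 2 and the system is completely controllable.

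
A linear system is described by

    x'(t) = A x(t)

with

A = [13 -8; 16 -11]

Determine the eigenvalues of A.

det(sI - A) = s^2 - (tr A)s + det A, with tr A = 13 + (-11) = 2 and det A = 13·(-11) - (-8)·16 = -143 - (-128) = -15.
So p(s) = det(sI - A) = s^2 - 2s - 15.
Factor s^2 - 2s - 15: two numbers with sum 2 and product -15 are 5 and -3, so s^2 - 2s - 15 = (s - 5)(s + 3).
Hence p(s) = (s - 5) (s + 3), with roots -3, 5.
At least one eigenvalue has non-negative real part, so the system is not asymptotically stable.

-3, 5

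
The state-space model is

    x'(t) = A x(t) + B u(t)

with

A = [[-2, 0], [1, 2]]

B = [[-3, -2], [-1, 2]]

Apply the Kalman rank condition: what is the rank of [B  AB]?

2

AB = [[6, 4], [-5, 2]]
Controllability matrix C = [B  AB] = [[-3, -2, 6, 4], [-1, 2, -5, 2]]
Take the 2×2 submatrix of C formed by columns 1, 2: [[-3, -2], [-1, 2]]. Its determinant is (-3)·2 - (-2)·(-1) = -6 - 2 = -8 ≠ 0.
So rank(C) ≥ 2; since C has 2 rows, rank(C) = 2.
rank(C) = 2 = n, so the pair (A, B) is completely controllable.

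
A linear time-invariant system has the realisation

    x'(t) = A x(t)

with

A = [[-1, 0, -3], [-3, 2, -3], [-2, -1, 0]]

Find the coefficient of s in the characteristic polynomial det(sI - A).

-11

Expand det(sI - A) for the 3×3 matrix.
p(s) = s^3 - s^2 - 11s + 18.
(Check: constant term = det(-A) = (-1)^3 det A = 18; coefficient of s^2 = -tr A = -1.)
The coefficient of s is -11.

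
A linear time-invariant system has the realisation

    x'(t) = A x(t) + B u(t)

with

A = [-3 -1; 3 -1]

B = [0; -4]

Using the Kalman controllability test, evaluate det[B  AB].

AB = [[4], [4]]
Controllability matrix C = [B  AB] = [[0, 4], [-4, 4]]
det(C) = 0·4 - 4·(-4) = 0 - (-16) = 16
Since det(C) ≠ 0, rank(C) = 2 and the system is completely controllable.

16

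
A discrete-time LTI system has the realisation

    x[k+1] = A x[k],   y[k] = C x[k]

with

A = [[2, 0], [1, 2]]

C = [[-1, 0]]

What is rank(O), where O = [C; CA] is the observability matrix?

CA = [[-2, 0]]
Observability matrix O = [C; CA] = [[-1, 0], [-2, 0]]
Every row of O is a scalar multiple of row 1 = [-1, 0] (multipliers 1, 2), so the rows span a one-dimensional space.
O ≠ 0, hence rank(O) = 1.
rank(O) = 1 < n = 2, so the pair (A, C) is not completely observable.

1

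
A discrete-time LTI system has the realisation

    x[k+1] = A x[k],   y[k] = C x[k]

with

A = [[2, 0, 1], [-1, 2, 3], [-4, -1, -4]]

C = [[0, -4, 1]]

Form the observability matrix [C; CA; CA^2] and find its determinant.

5329

CA = [[0, -9, -16]]
CA^2 = [[73, -2, 37]]
Observability matrix O = [C; CA; CA^2] = [[0, -4, 1], [0, -9, -16], [73, -2, 37]]
Expanding along the first row, det(O) = 0·((-9)·37 - (-16)·(-2)) - (-4)·(0·37 - (-16)·73) + 1·(0·(-2) - (-9)·73) = 0·(-365) - (-4)·1168 + 1·657 = 5329
Since det(O) ≠ 0, rank(O) = 3 and the system is completely observable.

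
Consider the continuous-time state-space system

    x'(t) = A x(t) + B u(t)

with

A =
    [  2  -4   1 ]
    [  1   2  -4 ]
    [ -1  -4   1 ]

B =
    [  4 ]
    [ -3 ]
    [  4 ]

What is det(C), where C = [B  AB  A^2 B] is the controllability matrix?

1872

AB = [[24], [-18], [12]]
A^2B = [[132], [-60], [60]]
Controllability matrix C = [B  AB  A^2B] = [[4, 24, 132], [-3, -18, -60], [4, 12, 60]]
Expanding along the first row, det(C) = 4·((-18)·60 - (-60)·12) - 24·((-3)·60 - (-60)·4) + 132·((-3)·12 - (-18)·4) = 4·(-360) - 24·60 + 132·36 = 1872
Since det(C) ≠ 0, rank(C) = 3 and the system is completely controllable.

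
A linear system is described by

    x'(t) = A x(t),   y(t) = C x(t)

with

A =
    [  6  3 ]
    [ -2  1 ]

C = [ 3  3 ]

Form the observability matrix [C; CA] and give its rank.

CA = [[12, 12]]
Observability matrix O = [C; CA] = [[3, 3], [12, 12]]
Every row of O is a scalar multiple of row 1 = [3, 3] (multipliers 1, 4), so the rows span a one-dimensional space.
O ≠ 0, hence rank(O) = 1.
rank(O) = 1 < n = 2, so the pair (A, C) is not completely observable.

1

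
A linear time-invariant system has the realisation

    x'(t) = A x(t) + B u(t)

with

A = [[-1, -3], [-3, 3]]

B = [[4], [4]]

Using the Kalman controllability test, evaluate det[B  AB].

64

AB = [[-16], [0]]
Controllability matrix C = [B  AB] = [[4, -16], [4, 0]]
det(C) = 4·0 - (-16)·4 = 0 - (-64) = 64
Since det(C) ≠ 0, rank(C) = 2 and the system is completely controllable.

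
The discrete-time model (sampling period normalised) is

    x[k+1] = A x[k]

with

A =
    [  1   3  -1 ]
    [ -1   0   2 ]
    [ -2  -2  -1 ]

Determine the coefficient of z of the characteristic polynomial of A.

Expand det(zI - A) for the 3×3 matrix.
p(z) = z^3 + 4z + 13.
(Check: constant term = det(-A) = (-1)^3 det A = 13; coefficient of z^2 = -tr A = 0.)
The coefficient of z is 4.

4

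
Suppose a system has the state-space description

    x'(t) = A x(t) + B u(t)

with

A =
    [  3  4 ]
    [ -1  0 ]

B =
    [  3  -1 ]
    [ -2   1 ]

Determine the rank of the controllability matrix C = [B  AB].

AB = [[1, 1], [-3, 1]]
Controllability matrix C = [B  AB] = [[3, -1, 1, 1], [-2, 1, -3, 1]]
Take the 2×2 submatrix of C formed by columns 1, 2: [[3, -1], [-2, 1]]. Its determinant is 3·1 - (-1)·(-2) = 3 - 2 = 1 ≠ 0.
So rank(C) ≥ 2; since C has 2 rows, rank(C) = 2.
rank(C) = 2 = n, so the pair (A, B) is completely controllable.

2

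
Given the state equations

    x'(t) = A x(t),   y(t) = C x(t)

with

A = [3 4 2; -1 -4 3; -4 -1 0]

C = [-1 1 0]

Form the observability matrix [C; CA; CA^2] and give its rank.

3

CA = [[-4, -8, 1]]
CA^2 = [[-8, 15, -32]]
Observability matrix O = [C; CA; CA^2] = [[-1, 1, 0], [-4, -8, 1], [-8, 15, -32]]
det(O) = (-1)·((-8)·(-32) - 1·15) - 1·((-4)·(-32) - 1·(-8)) + 0·((-4)·15 - (-8)·(-8)) = (-1)·241 - 1·136 + 0·(-124) = -377 ≠ 0, so rank(O) = 3.
rank(O) = 3 = n, so the pair (A, C) is completely observable.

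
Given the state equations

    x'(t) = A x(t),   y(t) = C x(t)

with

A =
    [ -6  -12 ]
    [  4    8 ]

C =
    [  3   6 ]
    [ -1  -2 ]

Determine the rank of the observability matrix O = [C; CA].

1

CA = [[6, 12], [-2, -4]]
Observability matrix O = [C; CA] = [[3, 6], [-1, -2], [6, 12], [-2, -4]]
Every row of O is a scalar multiple of row 1 = [3, 6] (multipliers 1, -1/3, 2, -2/3), so the rows span a one-dimensional space.
O ≠ 0, hence rank(O) = 1.
rank(O) = 1 < n = 2, so the pair (A, C) is not completely observable.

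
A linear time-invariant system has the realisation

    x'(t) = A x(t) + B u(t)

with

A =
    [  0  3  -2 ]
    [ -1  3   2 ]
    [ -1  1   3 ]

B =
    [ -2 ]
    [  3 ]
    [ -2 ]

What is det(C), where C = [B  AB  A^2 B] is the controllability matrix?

562

AB = [[13], [7], [-1]]
A^2B = [[23], [6], [-9]]
Controllability matrix C = [B  AB  A^2B] = [[-2, 13, 23], [3, 7, 6], [-2, -1, -9]]
Expanding along the first row, det(C) = (-2)·(7·(-9) - 6·(-1)) - 13·(3·(-9) - 6·(-2)) + 23·(3·(-1) - 7·(-2)) = (-2)·(-57) - 13·(-15) + 23·11 = 562
Since det(C) ≠ 0, rank(C) = 3 and the system is completely controllable.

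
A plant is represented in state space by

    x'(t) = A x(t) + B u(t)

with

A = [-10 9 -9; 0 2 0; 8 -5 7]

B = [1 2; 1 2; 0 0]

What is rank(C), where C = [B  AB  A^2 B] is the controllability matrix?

AB = [[-1, -2], [2, 4], [3, 6]]
A^2B = [[1, 2], [4, 8], [3, 6]]
Controllability matrix C = [B  AB  A^2B] = [[1, 2, -1, -2, 1, 2], [1, 2, 2, 4, 4, 8], [0, 0, 3, 6, 3, 6]]
The rows r1, r2, r3 of C are linearly dependent: r1 - r2 + r3 = 0 (check each entry), so rank(C) ≤ 2.
The 2×2 minor from rows 1, 2, columns 1, 3 is 1·2 - (-1)·1 = 2 - (-1) = 3 ≠ 0, so rank(C) = 2.
rank(C) = 2 < n = 3, so the pair (A, B) is not completely controllable.

2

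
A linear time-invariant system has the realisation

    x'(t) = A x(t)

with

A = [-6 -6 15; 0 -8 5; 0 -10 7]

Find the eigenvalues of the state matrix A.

det(sI - A) = s^3 - (tr A)s^2 + (M11 + M22 + M33)s - det A, where Mii is the 2×2 principal minor of A obtained by deleting row i and column i.
tr A = (-6) + (-8) + 7 = -7; M11 = (-8)·7 - 5·(-10) = -56 - (-50) = -6; M22 = (-6)·7 - 15·0 = -42 - 0 = -42; M33 = (-6)·(-8) - (-6)·0 = 48 - 0 = 48; sum of minors = 0.
det A = (-6)·((-8)·7 - 5·(-10)) - (-6)·(0·7 - 5·0) + 15·(0·(-10) - (-8)·0) = (-6)·(-6) - (-6)·0 + 15·0 = 36.
So p(s) = det(sI - A) = s^3 + 7s^2 - 36.
Rational-root test: any integer root divides -36. Testing small divisors, s = 2 works: p(2) = 8 + 28 + 0 + (-36) = 0, so (s - 2) is a factor.
Dividing, p(s) = (s - 2)(s^2 + 9s + 18).
Factor s^2 + 9s + 18: two numbers with sum -9 and product 18 are -3 and -6, so s^2 + 9s + 18 = (s + 3)(s + 6).
Hence p(s) = (s - 2) (s + 3) (s + 6), with roots -6, -3, 2.
At least one eigenvalue has non-negative real part, so the system is not asymptotically stable.

-6, -3, 2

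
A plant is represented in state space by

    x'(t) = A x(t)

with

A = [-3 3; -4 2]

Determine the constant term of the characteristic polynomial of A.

6

For a 2×2 matrix, det(sI - A) = s^2 - (tr A)s + det A.
tr A = -1, det A = 6.
So p(s) = s^2 + s + 6.
The constant term is 6.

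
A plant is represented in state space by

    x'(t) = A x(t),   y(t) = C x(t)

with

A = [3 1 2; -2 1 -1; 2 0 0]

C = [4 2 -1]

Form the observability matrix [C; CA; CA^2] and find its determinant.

36

CA = [[6, 6, 6]]
CA^2 = [[18, 12, 6]]
Observability matrix O = [C; CA; CA^2] = [[4, 2, -1], [6, 6, 6], [18, 12, 6]]
Expanding along the first row, det(O) = 4·(6·6 - 6·12) - 2·(6·6 - 6·18) + (-1)·(6·12 - 6·18) = 4·(-36) - 2·(-72) + (-1)·(-36) = 36
Since det(O) ≠ 0, rank(O) = 3 and the system is completely observable.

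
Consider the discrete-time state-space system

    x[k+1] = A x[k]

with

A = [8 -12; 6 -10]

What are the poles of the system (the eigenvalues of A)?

-4, 2

det(zI - A) = z^2 - (tr A)z + det A, with tr A = 8 + (-10) = -2 and det A = 8·(-10) - (-12)·6 = -80 - (-72) = -8.
So p(z) = det(zI - A) = z^2 + 2z - 8.
Factor z^2 + 2z - 8: two numbers with sum -2 and product -8 are 2 and -4, so z^2 + 2z - 8 = (z - 2)(z + 4).
Hence p(z) = (z - 2) (z + 4), with roots -4, 2.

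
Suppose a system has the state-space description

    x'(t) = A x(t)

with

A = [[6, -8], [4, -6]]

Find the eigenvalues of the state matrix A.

det(sI - A) = s^2 - (tr A)s + det A, with tr A = 6 + (-6) = 0 and det A = 6·(-6) - (-8)·4 = -36 - (-32) = -4.
So p(s) = det(sI - A) = s^2 - 4.
Factor s^2 - 4: two numbers with sum 0 and product -4 are 2 and -2, so s^2 - 4 = (s - 2)(s + 2).
Hence p(s) = (s - 2) (s + 2), with roots -2, 2.
At least one eigenvalue has non-negative real part, so the system is not asymptotically stable.

-2, 2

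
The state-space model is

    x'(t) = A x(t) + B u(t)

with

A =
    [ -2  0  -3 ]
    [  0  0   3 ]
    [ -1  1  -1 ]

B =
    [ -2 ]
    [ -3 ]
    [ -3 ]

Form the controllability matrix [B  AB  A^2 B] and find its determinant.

AB = [[13], [-9], [2]]
A^2B = [[-32], [6], [-24]]
Controllability matrix C = [B  AB  A^2B] = [[-2, 13, -32], [-3, -9, 6], [-3, 2, -24]]
Expanding along the first row, det(C) = (-2)·((-9)·(-24) - 6·2) - 13·((-3)·(-24) - 6·(-3)) + (-32)·((-3)·2 - (-9)·(-3)) = (-2)·204 - 13·90 + (-32)·(-33) = -522
Since det(C) ≠ 0, rank(C) = 3 and the system is completely controllable.

-522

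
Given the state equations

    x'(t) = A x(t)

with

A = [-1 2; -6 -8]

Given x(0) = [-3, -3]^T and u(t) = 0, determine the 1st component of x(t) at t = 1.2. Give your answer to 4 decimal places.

det(sI - A) = s^2 - (tr A)s + det A, with tr A = (-1) + (-8) = -9 and det A = (-1)·(-8) - 2·(-6) = 8 - (-12) = 20.
So p(s) = det(sI - A) = s^2 + 9s + 20.
Factor s^2 + 9s + 20: two numbers with sum -9 and product 20 are -4 and -5, so s^2 + 9s + 20 = (s + 4)(s + 5).
Hence p(s) = (s + 4) (s + 5), with roots -5, -4.
The eigenvalues -5, -4 are distinct and real, so A is diagonalisable and x(t) = e^{At} x(0) = V diag(e^{λ_i t}) V^{-1} x(0), where the columns of V are the eigenvectors.
λ = -5: A - (-5)I = [[4, 2], [-6, -3]]. Row 1 gives 4·v1 + 2·v2 = 0, so take v_1 = [-1, 2]^T.
λ = -4: A - (-4)I = [[3, 2], [-6, -4]]. Row 1 gives 3·v1 + 2·v2 = 0, so take v_2 = [-2, 3]^T.
V = [v_1 v_2] = [[-1, -2], [2, 3]] has det V = 1, so V^{-1} = adj(V)/det V = [[3, 2], [-2, -1]].
Modal coordinates z(0) = V^{-1} x(0): 3·(-3) + 2·(-3) = -15; (-2)·(-3) + (-1)·(-3) = 9; so z(0) = [-15, 9]^T.
x_1(t) = Σ_i (v_i)_1 · z_i(0) · e^{λ_i t} (row 1 of V times the modal terms).
x_1(1.2) = (-1)·(-15)·e^{-5·1.2} + (-2)·9·e^{-4·1.2} = 15·0.002479 + (-18)·0.008230 = -0.1110.

-0.1110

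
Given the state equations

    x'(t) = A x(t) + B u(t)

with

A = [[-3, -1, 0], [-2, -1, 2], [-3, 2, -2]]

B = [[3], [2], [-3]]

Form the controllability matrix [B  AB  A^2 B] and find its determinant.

-800

AB = [[-11], [-14], [1]]
A^2B = [[47], [38], [3]]
Controllability matrix C = [B  AB  A^2B] = [[3, -11, 47], [2, -14, 38], [-3, 1, 3]]
Expanding along the first row, det(C) = 3·((-14)·3 - 38·1) - (-11)·(2·3 - 38·(-3)) + 47·(2·1 - (-14)·(-3)) = 3·(-80) - (-11)·120 + 47·(-40) = -800
Since det(C) ≠ 0, rank(C) = 3 and the system is completely controllable.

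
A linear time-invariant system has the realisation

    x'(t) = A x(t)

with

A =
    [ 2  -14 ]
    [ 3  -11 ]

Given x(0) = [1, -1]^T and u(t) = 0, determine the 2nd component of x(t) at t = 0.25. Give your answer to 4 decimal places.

det(sI - A) = s^2 - (tr A)s + det A, with tr A = 2 + (-11) = -9 and det A = 2·(-11) - (-14)·3 = -22 - (-42) = 20.
So p(s) = det(sI - A) = s^2 + 9s + 20.
Factor s^2 + 9s + 20: two numbers with sum -9 and product 20 are -4 and -5, so s^2 + 9s + 20 = (s + 4)(s + 5).
Hence p(s) = (s + 4) (s + 5), with roots -5, -4.
The eigenvalues -5, -4 are distinct and real, so A is diagonalisable and x(t) = e^{At} x(0) = V diag(e^{λ_i t}) V^{-1} x(0), where the columns of V are the eigenvectors.
λ = -5: A - (-5)I = [[7, -14], [3, -6]]. Row 1 gives 7·v1 + (-14)·v2 = 0, so take v_1 = [2, 1]^T.
λ = -4: A - (-4)I = [[6, -14], [3, -7]]. Row 1 gives 6·v1 + (-14)·v2 = 0, so take v_2 = [7, 3]^T.
V = [v_1 v_2] = [[2, 7], [1, 3]] has det V = -1, so V^{-1} = adj(V)/det V = [[-3, 7], [1, -2]].
Modal coordinates z(0) = V^{-1} x(0): (-3)·1 + 7·(-1) = -10; 1·1 + (-2)·(-1) = 3; so z(0) = [-10, 3]^T.
x_2(t) = Σ_i (v_i)_2 · z_i(0) · e^{λ_i t} (row 2 of V times the modal terms).
x_2(0.25) = 1·(-10)·e^{-5·0.25} + 3·3·e^{-4·0.25} = (-10)·0.286505 + 9·0.367879 = 0.4459.

0.4459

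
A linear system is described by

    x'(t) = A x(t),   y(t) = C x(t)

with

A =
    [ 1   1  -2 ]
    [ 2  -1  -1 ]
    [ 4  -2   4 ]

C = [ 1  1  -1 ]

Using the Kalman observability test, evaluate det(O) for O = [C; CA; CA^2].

129

CA = [[-1, 2, -7]]
CA^2 = [[-25, 11, -28]]
Observability matrix O = [C; CA; CA^2] = [[1, 1, -1], [-1, 2, -7], [-25, 11, -28]]
Expanding along the first row, det(O) = 1·(2·(-28) - (-7)·11) - 1·((-1)·(-28) - (-7)·(-25)) + (-1)·((-1)·11 - 2·(-25)) = 1·21 - 1·(-147) + (-1)·39 = 129
Since det(O) ≠ 0, rank(O) = 3 and the system is completely observable.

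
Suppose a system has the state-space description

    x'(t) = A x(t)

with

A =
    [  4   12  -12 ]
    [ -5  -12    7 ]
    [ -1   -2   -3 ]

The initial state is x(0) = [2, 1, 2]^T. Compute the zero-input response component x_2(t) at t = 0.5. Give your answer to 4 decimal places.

-0.2037

det(sI - A) = s^3 - (tr A)s^2 + (M11 + M22 + M33)s - det A, where Mii is the 2×2 principal minor of A obtained by deleting row i and column i.
tr A = 4 + (-12) + (-3) = -11; M11 = (-12)·(-3) - 7·(-2) = 36 - (-14) = 50; M22 = 4·(-3) - (-12)·(-1) = -12 - 12 = -24; M33 = 4·(-12) - 12·(-5) = -48 - (-60) = 12; sum of minors = 38.
det A = 4·((-12)·(-3) - 7·(-2)) - 12·((-5)·(-3) - 7·(-1)) + (-12)·((-5)·(-2) - (-12)·(-1)) = 4·50 - 12·22 + (-12)·(-2) = -40.
So p(s) = det(sI - A) = s^3 + 11s^2 + 38s + 40.
Rational-root test: any integer root divides 40. Testing small divisors, s = -2 works: p(-2) = -8 + 44 + (-76) + 40 = 0, so (s + 2) is a factor.
Dividing, p(s) = (s + 2)(s^2 + 9s + 20).
Factor s^2 + 9s + 20: two numbers with sum -9 and product 20 are -4 and -5, so s^2 + 9s + 20 = (s + 4)(s + 5).
Hence p(s) = (s + 2) (s + 4) (s + 5), with roots -5, -4, -2.
The eigenvalues -5, -4, -2 are distinct and real, so A is diagonalisable and x(t) = e^{At} x(0) = V diag(e^{λ_i t}) V^{-1} x(0), where the columns of V are the eigenvectors.
λ = -5: A - (-5)I = [[9, 12, -12], [-5, -7, 7], [-1, -2, 2]]. v must be orthogonal to every row; (row 1) × (row 2) = [0, -3, -3], so take v_1 = [0, 1, 1]^T.
λ = -4: A - (-4)I = [[8, 12, -12], [-5, -8, 7], [-1, -2, 1]]. v must be orthogonal to every row; (row 1) × (row 2) = [-12, 4, -4], so take v_2 = [-3, 1, -1]^T.
λ = -2: A - (-2)I = [[6, 12, -12], [-5, -10, 7], [-1, -2, -1]]. v must be orthogonal to every row; (row 1) × (row 2) = [-36, 18, 0], so take v_3 = [-2, 1, 0]^T.
V = [v_1 v_2 v_3] = [[0, -3, -2], [1, 1, 1], [1, -1, 0]] has det V = 1, so V^{-1} = adj(V)/det V = [[1, 2, -1], [1, 2, -2], [-2, -3, 3]].
Modal coordinates z(0) = V^{-1} x(0): 1·2 + 2·1 + (-1)·2 = 2; 1·2 + 2·1 + (-2)·2 = 0; (-2)·2 + (-3)·1 + 3·2 = -1; so z(0) = [2, 0, -1]^T.
x_2(t) = Σ_i (v_i)_2 · z_i(0) · e^{λ_i t} (row 2 of V times the modal terms).
x_2(0.5) = 1·2·e^{-5·0.5} + 1·0·e^{-4·0.5} + 1·(-1)·e^{-2·0.5} = 2·0.082085 + 0·0.135335 + (-1)·0.367879 = -0.2037.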